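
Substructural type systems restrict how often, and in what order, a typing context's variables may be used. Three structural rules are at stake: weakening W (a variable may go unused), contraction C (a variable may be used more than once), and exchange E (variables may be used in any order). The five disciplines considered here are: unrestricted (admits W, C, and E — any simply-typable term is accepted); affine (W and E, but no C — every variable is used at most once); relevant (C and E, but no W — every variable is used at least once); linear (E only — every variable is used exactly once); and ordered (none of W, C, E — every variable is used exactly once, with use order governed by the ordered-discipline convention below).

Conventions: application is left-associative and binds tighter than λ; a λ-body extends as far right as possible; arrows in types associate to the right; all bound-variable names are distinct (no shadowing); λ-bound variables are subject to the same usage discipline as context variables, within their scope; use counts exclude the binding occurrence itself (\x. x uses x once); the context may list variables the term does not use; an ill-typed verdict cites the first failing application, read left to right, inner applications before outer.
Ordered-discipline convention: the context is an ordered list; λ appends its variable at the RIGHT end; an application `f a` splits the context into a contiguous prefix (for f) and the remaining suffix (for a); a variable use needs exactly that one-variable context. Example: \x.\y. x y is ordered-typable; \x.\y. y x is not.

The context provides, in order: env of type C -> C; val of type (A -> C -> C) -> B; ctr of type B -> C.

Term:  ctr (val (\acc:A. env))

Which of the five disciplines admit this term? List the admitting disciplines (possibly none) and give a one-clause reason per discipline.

admitted by: affine, unrestricted
usage: env=1, val=1, ctr=1, acc (bound)=0
left-to-right use order: ctr, val, env
typing: the term checks, with type C
ordered: ✗ — acc left unused
linear: ✗ — acc left unused
affine: ✓ — no duplicate uses among env, val, ctr, acc
relevant: ✗ — acc left unused
unrestricted: ✓ — type-checks (C) and nothing is barred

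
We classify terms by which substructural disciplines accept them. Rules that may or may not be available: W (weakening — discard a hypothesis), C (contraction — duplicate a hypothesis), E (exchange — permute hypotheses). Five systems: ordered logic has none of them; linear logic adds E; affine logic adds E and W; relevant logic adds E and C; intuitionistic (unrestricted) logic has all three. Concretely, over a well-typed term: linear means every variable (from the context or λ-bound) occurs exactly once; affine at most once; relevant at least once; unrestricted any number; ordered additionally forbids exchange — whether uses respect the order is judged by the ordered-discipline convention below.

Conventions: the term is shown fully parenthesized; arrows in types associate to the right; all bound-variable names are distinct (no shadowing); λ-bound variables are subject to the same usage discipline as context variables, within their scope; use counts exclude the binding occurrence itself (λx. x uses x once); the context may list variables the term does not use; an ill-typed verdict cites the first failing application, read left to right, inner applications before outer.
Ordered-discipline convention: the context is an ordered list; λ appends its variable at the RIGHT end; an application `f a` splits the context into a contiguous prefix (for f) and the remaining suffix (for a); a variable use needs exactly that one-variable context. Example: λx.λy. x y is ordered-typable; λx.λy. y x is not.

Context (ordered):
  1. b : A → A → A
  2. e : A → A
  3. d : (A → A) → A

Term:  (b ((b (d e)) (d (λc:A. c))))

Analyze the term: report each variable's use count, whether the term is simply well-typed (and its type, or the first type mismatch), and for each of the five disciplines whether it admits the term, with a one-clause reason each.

usage: b: 2×, e: 1×, d: 2×, c [bound]: 1×
use order (left to right): b, b, d, e, d, c
typing: well-typed at A → A
ordered: ✗, uses contraction: b ×2, d ×2
linear: ✗, uses contraction: b ×2, d ×2
affine: ✗, uses contraction: b ×2, d ×2
relevant: ✓, at least one use each (b, e, d, c)
unrestricted: ✓, well-typed at A → A; no restrictions here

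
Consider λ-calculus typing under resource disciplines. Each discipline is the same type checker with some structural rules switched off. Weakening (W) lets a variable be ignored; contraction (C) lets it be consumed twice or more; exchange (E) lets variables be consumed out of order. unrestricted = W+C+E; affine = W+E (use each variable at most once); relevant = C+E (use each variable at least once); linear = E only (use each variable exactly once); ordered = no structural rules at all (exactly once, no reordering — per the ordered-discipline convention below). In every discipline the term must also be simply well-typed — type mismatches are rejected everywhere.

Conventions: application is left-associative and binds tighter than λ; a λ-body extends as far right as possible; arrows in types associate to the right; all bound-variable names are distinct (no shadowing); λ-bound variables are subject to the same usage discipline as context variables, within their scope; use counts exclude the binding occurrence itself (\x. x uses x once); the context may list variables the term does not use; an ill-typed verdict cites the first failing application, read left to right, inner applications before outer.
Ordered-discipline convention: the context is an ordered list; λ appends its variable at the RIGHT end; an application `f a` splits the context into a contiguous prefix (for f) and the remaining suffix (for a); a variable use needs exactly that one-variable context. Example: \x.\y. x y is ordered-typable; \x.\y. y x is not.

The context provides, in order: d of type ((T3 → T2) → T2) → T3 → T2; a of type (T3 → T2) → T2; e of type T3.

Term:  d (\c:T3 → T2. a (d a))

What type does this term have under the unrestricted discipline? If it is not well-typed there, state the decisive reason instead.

term : T3 → T2
variable uses: d: 2×; a: 2×; e: 0×; c (bound): 0×
use order (left to right): d, a, d, a
typing: well-typed at T3 → T2
per-discipline verdicts: ordered ✗, linear ✗, affine ✗, relevant ✗, unrestricted ✓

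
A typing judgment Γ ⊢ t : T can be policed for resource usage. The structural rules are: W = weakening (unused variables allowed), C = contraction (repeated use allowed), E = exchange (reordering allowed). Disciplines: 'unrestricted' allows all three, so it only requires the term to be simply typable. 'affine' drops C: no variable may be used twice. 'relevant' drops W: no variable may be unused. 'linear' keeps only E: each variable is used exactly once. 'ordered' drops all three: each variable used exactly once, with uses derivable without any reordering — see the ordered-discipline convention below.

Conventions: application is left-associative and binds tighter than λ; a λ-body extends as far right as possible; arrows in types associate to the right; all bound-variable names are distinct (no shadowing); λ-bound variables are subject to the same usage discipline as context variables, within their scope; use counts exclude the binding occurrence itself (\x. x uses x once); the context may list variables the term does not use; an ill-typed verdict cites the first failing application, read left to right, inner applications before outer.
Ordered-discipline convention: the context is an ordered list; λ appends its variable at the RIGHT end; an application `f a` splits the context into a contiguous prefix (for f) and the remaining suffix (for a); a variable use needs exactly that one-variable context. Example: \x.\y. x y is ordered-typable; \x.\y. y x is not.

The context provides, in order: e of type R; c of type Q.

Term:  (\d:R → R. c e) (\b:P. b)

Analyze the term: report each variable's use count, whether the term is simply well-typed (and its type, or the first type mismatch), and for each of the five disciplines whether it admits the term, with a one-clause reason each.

use counts: e: 1×, c: 1×, d (λ-bound): 0×, b (λ-bound): 1×
order of uses: c, e, b
typing: ill-typed: non-function type Q applied to an argument
ordered: ✗, the type mismatch rejects it
linear: ✗, not simply typable
affine: ✗, fails simple typing
relevant: ✗, a type mismatch blocks all five
unrestricted: ✗, the type mismatch rejects it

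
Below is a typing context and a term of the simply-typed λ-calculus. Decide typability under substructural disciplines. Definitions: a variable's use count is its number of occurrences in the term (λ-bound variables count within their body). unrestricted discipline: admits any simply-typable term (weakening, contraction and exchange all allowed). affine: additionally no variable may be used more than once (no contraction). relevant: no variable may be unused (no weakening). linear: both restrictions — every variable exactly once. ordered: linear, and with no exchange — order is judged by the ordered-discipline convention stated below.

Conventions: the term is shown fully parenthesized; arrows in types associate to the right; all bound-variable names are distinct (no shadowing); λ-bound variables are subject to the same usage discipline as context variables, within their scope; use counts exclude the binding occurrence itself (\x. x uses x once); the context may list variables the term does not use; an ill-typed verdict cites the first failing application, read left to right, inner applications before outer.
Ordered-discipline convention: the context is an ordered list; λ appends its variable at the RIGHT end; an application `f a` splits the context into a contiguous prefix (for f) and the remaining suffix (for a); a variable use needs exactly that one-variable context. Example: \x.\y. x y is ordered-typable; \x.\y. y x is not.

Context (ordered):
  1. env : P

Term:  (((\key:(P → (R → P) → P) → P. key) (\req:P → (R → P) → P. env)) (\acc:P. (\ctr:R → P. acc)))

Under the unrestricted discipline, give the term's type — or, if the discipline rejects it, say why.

term : P
use counts: env: 1×; key (bound): 1×; req (bound): 0×; acc (bound): 1×; ctr (bound): 0×
use order (left to right): key, env, acc
typing: well-typed at P
per-discipline verdicts: ordered ✗, linear ✗, affine ✓, relevant ✗, unrestricted ✓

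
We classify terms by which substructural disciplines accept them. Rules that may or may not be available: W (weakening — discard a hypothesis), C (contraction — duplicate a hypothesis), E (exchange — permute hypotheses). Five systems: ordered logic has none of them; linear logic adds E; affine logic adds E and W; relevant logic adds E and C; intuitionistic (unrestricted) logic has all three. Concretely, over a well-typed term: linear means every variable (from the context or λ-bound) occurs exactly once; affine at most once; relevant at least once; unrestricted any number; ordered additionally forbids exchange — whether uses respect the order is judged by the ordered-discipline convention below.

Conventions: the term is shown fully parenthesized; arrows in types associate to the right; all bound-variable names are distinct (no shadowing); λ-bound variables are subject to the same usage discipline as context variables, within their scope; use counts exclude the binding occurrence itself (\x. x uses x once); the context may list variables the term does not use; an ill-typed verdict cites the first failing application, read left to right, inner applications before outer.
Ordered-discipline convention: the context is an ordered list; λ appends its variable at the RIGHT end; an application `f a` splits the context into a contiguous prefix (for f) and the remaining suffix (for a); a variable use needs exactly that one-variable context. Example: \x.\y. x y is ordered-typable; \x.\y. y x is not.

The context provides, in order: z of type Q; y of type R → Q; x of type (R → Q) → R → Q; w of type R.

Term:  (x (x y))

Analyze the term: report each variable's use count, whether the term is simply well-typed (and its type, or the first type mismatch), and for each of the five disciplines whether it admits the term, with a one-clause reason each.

counts: z=0; y=1; x=2; w=0
use order (left to right): x, x, y
typing: well-typed at R → Q
ordered ✗ (needs contraction — x ×2; z, w left unused)
linear ✗ (needs contraction — x ×2; z, w left unused)
affine ✗ (needs contraction — x ×2)
relevant ✗ (z, w left unused)
unrestricted ✓ (typability at R → Q is all that's needed)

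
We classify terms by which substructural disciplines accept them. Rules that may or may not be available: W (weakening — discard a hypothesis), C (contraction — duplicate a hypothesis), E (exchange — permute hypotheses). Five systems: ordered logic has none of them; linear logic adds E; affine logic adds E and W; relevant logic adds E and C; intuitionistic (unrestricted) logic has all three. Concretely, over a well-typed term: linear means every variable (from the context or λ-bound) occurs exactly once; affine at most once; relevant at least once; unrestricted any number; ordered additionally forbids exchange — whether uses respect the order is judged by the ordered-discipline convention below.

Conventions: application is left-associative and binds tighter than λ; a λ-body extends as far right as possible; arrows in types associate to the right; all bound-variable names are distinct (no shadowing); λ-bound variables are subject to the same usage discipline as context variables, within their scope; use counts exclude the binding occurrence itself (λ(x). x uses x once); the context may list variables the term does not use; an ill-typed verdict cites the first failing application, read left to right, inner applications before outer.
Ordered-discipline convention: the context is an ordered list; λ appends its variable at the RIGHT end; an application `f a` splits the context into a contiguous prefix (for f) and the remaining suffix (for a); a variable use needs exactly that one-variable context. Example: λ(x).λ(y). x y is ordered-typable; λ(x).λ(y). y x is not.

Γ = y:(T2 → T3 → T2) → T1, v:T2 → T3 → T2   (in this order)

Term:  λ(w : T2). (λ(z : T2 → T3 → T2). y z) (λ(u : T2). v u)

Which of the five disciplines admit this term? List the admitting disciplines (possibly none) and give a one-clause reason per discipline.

admitting disciplines: affine, unrestricted
usage: y ×1, v ×1, w (λ-bound) ×0, z (λ-bound) ×1, u (λ-bound) ×1
use order (left to right): y, z, v, u
typing: well-typed at T2 → T1
ordered: ✗ — unused: w — weakening required
linear: ✗ — unused: w — weakening required
affine: ✓ — y, v, w, z, u: no repeats, contraction unneeded
relevant: ✗ — unused: w — weakening required
unrestricted: ✓ — type-checks (T2 → T1) and nothing is barred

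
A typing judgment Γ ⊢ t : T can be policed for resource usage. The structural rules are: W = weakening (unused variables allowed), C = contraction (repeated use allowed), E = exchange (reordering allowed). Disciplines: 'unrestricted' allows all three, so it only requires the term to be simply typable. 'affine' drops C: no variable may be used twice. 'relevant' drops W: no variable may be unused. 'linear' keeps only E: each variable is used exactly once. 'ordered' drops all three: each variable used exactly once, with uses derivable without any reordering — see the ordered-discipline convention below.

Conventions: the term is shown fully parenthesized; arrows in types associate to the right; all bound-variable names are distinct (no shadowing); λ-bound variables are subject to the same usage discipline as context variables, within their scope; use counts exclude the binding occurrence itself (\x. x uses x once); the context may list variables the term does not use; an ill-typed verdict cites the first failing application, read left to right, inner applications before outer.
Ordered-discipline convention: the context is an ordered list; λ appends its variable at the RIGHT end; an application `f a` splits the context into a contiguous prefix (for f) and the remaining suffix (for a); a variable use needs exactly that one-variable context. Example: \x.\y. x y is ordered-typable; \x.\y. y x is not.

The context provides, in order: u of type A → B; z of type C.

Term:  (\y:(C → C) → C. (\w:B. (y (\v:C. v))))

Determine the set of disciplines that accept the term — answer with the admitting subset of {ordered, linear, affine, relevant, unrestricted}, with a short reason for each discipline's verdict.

admitted by: affine, unrestricted
use counts: u: 0; z: 0; y [bound]: 1; w [bound]: 0; v [bound]: 1
left-to-right use order: y, v
typing: the term checks, with type ((C → C) → C) → B → C
ordered ✗ (unused: u, z, w — weakening required)
linear ✗ (unused: u, z, w — weakening required)
affine ✓ (no duplicate uses among u, z, y, w, v)
relevant ✗ (unused: u, z, w — weakening required)
unrestricted ✓ (type-checks (((C → C) → C) → B → C) and nothing is barred)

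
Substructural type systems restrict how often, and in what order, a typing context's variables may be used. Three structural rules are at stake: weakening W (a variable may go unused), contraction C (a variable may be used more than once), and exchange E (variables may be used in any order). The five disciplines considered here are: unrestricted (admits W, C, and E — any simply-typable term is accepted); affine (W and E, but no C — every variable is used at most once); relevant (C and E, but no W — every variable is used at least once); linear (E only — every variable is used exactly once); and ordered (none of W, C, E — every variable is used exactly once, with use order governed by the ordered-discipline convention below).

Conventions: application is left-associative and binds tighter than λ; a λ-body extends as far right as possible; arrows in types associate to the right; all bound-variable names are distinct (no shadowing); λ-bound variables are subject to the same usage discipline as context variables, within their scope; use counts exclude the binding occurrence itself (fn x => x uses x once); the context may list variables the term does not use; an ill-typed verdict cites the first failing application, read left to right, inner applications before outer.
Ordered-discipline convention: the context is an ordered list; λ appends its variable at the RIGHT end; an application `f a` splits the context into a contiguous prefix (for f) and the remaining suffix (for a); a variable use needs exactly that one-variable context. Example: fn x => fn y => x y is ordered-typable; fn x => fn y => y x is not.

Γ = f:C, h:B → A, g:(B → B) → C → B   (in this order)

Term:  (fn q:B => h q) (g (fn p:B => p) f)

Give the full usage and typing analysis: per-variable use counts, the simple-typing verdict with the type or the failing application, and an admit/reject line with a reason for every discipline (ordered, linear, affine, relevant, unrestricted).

usage: f: 1×, h: 1×, g: 1×, q (bound): 1×, p (bound): 1×
left-to-right use order: h, q, g, p, f
typing: ✓ — A
ordered ✗ (no ordered split (uses run h, q, g, p, f))
linear ✓ (each of f, h, g, q, p used exactly once)
affine ✓ (no duplicate uses among f, h, g, q, p)
relevant ✓ (every one of f, h, g, q, p appears)
unrestricted ✓ (typability at A is all that's needed)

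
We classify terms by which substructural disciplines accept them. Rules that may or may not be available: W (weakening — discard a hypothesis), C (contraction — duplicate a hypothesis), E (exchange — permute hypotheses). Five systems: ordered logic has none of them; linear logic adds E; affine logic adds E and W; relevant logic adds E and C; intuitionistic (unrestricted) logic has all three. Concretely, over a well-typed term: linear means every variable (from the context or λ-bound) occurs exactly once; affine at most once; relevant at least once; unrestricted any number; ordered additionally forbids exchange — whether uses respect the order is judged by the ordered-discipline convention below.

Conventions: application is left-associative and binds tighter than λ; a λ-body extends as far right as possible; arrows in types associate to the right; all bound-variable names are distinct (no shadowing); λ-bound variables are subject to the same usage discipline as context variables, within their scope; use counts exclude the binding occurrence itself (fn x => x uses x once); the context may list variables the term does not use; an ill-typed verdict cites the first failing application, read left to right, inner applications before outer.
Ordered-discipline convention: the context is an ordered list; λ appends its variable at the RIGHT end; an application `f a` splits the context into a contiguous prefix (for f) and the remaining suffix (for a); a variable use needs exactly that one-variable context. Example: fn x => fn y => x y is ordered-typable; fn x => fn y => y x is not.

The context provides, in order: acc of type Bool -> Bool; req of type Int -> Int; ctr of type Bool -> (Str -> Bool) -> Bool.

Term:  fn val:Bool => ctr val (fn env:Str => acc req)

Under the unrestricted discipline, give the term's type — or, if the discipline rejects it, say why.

not well-typed under unrestricted — the type mismatch rejects it
use counts: acc: 1×, req: 1×, ctr: 1×, val (bound): 1×, env (bound): 0×
uses in reading order: ctr, val, acc, req
typing: ill-typed: an application expects Bool but receives Int -> Int
all disciplines: ordered ✗ · linear ✗ · affine ✗ · relevant ✗ · unrestricted ✗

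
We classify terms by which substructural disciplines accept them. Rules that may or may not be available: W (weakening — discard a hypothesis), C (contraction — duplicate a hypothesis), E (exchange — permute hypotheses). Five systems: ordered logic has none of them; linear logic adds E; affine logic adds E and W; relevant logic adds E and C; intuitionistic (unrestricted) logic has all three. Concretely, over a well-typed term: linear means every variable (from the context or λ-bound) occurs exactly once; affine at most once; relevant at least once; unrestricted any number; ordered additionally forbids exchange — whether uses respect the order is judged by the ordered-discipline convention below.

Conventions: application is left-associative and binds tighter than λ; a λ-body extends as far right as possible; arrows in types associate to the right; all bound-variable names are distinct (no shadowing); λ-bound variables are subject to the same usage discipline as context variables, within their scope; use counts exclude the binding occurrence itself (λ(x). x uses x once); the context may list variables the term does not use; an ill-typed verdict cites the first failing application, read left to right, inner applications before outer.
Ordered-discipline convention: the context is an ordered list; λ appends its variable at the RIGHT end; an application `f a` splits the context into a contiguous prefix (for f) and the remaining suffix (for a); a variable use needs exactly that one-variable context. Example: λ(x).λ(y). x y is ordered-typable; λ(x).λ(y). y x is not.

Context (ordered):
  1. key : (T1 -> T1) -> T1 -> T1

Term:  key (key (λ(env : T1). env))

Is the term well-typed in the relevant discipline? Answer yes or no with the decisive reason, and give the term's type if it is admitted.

yes — none of key, env goes unused; term : T1 -> T1
usage: key ×2; env (λ-bound) ×1
uses in reading order: key, key, env
typing: well-typed at T1 -> T1
all disciplines: ordered ✗; linear ✗; affine ✗; relevant ✓; unrestricted ✓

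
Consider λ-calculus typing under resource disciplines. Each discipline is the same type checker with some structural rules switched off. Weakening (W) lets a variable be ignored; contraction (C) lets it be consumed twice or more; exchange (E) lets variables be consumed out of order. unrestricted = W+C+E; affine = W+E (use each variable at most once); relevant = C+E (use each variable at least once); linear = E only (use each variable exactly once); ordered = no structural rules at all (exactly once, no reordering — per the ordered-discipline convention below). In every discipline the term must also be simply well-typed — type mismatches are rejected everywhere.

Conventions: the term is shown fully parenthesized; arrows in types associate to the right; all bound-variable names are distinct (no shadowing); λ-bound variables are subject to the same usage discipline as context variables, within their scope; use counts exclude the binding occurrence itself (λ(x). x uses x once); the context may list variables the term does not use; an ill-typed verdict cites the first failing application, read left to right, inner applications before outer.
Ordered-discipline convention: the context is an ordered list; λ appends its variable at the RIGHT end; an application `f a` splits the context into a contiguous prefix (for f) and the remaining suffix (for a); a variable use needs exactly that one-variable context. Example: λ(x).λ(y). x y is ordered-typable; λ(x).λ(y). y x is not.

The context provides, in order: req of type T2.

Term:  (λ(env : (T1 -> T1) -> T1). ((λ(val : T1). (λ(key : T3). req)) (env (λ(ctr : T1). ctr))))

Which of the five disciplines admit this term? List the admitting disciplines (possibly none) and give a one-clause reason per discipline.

accepted by: affine, unrestricted
variable uses: req: 1×; env [bound]: 1×; val [bound]: 0×; key [bound]: 0×; ctr [bound]: 1×
use order (left to right): req, env, ctr
typing: well-typed — term : ((T1 -> T1) -> T1) -> T3 -> T2
ordered: ✗ — unused: val, key — weakening required
linear: ✗ — unused: val, key — weakening required
affine: ✓ — req, env, val, key, ctr: no repeats, contraction unneeded
relevant: ✗ — unused: val, key — weakening required
unrestricted: ✓ — type-checks (((T1 -> T1) -> T1) -> T3 -> T2) and nothing is barred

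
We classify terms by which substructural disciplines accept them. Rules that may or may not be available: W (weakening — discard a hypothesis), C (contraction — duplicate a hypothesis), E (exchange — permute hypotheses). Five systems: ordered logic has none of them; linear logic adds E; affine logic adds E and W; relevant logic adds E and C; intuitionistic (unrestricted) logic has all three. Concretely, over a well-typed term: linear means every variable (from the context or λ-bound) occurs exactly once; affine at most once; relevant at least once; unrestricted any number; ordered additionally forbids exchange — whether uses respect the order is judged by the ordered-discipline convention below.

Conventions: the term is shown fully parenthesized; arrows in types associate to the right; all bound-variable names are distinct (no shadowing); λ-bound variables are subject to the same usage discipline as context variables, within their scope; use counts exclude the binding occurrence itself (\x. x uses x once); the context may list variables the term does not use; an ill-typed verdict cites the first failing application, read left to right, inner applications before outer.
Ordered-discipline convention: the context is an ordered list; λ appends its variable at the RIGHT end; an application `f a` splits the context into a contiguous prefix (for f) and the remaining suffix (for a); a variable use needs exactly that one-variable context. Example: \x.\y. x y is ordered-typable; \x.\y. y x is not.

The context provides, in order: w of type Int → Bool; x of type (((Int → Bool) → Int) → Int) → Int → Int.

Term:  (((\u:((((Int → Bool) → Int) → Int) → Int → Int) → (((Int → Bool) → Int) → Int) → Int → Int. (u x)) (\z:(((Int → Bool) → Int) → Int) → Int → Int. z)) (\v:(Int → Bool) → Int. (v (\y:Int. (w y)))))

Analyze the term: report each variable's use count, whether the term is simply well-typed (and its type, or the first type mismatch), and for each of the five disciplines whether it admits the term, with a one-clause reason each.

usage: w ×1; x ×1; u (λ-bound) ×1; z (λ-bound) ×1; v (λ-bound) ×1; y (λ-bound) ×1
uses in reading order: u, x, z, v, w, y
typing: the term checks, with type Int → Int
ordered: ✗ — needs exchange: uses follow u, x, z, v, w, y
linear: ✓ — exactly-once usage across w, x, u, z, v, y
affine: ✓ — at most one use each (w, x, u, z, v, y)
relevant: ✓ — every one of w, x, u, z, v, y appears
unrestricted: ✓ — well-typed at Int → Int; no restrictions here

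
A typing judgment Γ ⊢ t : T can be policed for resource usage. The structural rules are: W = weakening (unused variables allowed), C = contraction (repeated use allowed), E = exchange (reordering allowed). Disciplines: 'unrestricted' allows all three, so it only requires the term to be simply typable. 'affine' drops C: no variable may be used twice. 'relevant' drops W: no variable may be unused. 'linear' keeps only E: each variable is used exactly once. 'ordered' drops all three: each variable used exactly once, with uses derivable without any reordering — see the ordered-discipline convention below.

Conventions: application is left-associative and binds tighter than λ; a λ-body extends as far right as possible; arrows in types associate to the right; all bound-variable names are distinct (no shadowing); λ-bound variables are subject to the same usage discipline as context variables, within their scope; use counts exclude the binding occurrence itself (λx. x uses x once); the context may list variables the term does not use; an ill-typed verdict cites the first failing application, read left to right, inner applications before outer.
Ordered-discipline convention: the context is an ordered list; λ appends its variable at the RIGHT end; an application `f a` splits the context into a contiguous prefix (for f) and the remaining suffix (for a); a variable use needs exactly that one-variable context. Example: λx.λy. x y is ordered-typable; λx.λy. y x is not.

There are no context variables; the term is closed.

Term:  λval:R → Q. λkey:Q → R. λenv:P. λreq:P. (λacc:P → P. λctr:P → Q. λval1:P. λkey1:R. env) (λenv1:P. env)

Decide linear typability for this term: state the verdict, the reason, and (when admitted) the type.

no — env ×2 used more than once (contraction); val, key, req, acc, ctr, val1, key1, env1 never used (weakening)
variable uses: val [bound] ×0; key [bound] ×0; env [bound] ×2; req [bound] ×0; acc [bound] ×0; ctr [bound] ×0; val1 [bound] ×0; key1 [bound] ×0; env1 [bound] ×0
uses in reading order: env, env
typing: the term checks, with type (R → Q) → (Q → R) → P → P → (P → Q) → P → R → P
all disciplines: ordered ✗ | linear ✗ | affine ✗ | relevant ✗ | unrestricted ✓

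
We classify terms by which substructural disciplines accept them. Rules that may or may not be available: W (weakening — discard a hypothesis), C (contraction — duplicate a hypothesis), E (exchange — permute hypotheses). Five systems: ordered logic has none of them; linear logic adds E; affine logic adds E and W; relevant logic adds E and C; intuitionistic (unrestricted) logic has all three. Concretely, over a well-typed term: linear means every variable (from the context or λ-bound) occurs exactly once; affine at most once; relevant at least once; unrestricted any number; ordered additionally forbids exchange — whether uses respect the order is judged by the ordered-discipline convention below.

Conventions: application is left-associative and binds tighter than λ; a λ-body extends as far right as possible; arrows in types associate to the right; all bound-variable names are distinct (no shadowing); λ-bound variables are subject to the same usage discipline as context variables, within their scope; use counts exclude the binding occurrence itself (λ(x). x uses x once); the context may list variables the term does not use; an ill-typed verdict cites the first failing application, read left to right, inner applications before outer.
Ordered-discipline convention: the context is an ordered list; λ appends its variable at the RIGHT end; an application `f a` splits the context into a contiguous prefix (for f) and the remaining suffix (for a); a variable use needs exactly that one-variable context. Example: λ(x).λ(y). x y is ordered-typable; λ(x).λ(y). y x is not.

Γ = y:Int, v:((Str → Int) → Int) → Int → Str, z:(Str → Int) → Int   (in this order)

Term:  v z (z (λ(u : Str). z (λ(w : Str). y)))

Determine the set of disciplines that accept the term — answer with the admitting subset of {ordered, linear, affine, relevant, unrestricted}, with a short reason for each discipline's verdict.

accepted by: unrestricted
variable uses: y: 1×, v: 1×, z: 3×, u (λ-bound): 0×, w (λ-bound): 0×
left-to-right use order: v, z, z, z, y
typing: the term checks, with type Str
ordered: ✗, uses contraction: z ×3; unused: u, w — weakening required
linear: ✗, uses contraction: z ×3; unused: u, w — weakening required
affine: ✗, uses contraction: z ×3
relevant: ✗, unused: u, w — weakening required
unrestricted: ✓, well-typed at Str; no restrictions here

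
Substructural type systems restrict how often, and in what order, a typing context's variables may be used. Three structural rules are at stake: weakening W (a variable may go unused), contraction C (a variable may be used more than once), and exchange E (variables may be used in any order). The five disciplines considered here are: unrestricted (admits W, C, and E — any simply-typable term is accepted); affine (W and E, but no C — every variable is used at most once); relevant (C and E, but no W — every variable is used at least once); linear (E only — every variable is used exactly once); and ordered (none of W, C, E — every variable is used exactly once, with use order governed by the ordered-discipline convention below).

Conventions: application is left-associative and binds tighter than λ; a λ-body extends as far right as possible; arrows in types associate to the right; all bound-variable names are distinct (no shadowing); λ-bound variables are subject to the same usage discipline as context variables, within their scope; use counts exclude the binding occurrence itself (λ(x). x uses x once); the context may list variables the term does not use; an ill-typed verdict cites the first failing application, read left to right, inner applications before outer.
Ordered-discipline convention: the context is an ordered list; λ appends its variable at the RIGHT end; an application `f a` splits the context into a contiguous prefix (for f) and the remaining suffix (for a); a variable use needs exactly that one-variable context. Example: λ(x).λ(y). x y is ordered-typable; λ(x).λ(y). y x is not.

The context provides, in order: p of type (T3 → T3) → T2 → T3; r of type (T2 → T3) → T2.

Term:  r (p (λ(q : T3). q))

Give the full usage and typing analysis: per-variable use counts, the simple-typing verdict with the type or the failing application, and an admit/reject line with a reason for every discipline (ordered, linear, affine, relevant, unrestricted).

use counts: p: 1, r: 1, q (bound): 1
uses in reading order: r, p, q
typing: the term checks, with type T2
ordered: ✗, no ordered split (uses run r, p, q)
linear: ✓, exactly-once usage across p, r, q
affine: ✓, none of p, r, q used more than once
relevant: ✓, at least one use each (p, r, q)
unrestricted: ✓, typability at T2 is all that's needed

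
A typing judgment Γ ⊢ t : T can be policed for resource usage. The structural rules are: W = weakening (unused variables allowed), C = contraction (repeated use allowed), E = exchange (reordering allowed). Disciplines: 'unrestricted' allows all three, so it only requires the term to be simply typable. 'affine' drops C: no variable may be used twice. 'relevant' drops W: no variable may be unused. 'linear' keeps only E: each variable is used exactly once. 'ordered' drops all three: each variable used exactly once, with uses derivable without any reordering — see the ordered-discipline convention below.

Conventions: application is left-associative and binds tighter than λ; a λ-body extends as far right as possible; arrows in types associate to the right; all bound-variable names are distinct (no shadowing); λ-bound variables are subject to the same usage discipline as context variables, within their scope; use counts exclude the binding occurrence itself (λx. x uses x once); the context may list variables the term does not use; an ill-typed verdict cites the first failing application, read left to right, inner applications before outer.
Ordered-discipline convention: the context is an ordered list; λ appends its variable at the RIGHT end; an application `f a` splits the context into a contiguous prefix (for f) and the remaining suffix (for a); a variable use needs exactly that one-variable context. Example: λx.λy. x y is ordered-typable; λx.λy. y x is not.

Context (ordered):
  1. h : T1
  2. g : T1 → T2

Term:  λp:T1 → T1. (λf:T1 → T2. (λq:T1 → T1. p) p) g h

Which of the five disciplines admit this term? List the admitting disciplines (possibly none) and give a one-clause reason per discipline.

admitted by: unrestricted
variable uses: h: 1; g: 1; p (λ-bound): 2; f (λ-bound): 0; q (λ-bound): 0
left-to-right use order: p, p, g, h
typing: the term checks, with type (T1 → T1) → T1
ordered: ✗, needs contraction — p ×2; needs weakening: f, q unused
linear: ✗, needs contraction — p ×2; needs weakening: f, q unused
affine: ✗, needs contraction — p ×2
relevant: ✗, needs weakening: f, q unused
unrestricted: ✓, well-typed at (T1 → T1) → T1; no restrictions here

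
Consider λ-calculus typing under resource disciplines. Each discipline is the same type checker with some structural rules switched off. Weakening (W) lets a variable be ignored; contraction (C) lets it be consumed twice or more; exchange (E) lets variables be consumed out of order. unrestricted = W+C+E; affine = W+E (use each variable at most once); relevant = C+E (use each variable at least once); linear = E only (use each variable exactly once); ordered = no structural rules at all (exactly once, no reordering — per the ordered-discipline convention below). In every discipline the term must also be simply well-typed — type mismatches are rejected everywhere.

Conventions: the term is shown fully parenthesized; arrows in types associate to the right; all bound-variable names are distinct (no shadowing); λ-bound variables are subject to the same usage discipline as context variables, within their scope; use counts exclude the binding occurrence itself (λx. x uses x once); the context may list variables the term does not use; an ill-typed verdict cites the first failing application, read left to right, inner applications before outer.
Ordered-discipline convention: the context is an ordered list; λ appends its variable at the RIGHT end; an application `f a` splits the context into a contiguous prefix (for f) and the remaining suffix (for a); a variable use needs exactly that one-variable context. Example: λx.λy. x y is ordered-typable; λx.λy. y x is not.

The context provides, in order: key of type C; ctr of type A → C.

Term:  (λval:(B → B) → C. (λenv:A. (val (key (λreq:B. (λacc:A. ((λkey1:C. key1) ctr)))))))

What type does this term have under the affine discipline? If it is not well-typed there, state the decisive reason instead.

not well-typed under affine — not simply typable
use counts: key ×1, ctr ×1, val (bound) ×1, env (bound) ×0, req (bound) ×0, acc (bound) ×0, key1 (bound) ×1
left-to-right use order: val, key, key1, ctr
typing: ill-typed: an application expects C but receives A → C
summary: ordered ✗, linear ✗, affine ✗, relevant ✗, unrestricted ✗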